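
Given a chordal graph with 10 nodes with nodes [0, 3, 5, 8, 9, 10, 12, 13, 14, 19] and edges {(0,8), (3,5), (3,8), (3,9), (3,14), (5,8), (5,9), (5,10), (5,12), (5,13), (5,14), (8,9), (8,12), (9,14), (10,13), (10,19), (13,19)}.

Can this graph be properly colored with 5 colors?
Yes, G is 5-colorable

A valid 5-coloring: color 1: [0, 5, 19]; color 2: [8, 10, 14]; color 3: [3, 12, 13]; color 4: [9].
(χ(G) = 4 ≤ 5.)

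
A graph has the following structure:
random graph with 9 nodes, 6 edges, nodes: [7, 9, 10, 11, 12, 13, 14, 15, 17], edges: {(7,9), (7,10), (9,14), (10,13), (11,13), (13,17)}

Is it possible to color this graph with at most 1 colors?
Edge (7,9) forces its endpoints to differ, so 1 color is not enough.

No, G is not 1-colorable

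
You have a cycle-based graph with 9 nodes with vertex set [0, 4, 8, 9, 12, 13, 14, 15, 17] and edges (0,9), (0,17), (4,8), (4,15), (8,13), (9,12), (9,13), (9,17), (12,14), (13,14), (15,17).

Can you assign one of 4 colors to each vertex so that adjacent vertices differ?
Yes, G is 4-colorable

A valid 4-coloring: color 1: [8, 9, 14, 15]; color 2: [4, 12, 13, 17]; color 3: [0].
(χ(G) = 3 ≤ 4.)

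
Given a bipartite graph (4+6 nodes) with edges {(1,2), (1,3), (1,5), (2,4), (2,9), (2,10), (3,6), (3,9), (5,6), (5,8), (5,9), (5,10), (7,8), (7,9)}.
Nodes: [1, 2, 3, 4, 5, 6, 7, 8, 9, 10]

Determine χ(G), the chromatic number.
χ(G) = 2

Clique number ω(G) = 2 (lower bound: χ ≥ ω).
The graph is bipartite (no odd cycle), so 2 colors suffice: χ(G) = 2.
A valid 2-coloring: color 1: [2, 3, 5, 7]; color 2: [1, 4, 6, 8, 9, 10].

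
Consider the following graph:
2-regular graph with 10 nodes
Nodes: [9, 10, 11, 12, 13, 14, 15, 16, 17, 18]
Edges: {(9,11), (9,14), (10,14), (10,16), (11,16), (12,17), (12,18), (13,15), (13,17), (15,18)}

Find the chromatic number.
χ(G) = 3

Clique number ω(G) = 2 (lower bound: χ ≥ ω).
Odd cycle [11, 16, 10, 14, 9] needs 3 colors (χ ≥ 3).
The coloring below uses 3 colors, so χ(G) = 3.
A valid 3-coloring: color 1: [11, 14, 17, 18]; color 2: [9, 10, 12, 15]; color 3: [13, 16].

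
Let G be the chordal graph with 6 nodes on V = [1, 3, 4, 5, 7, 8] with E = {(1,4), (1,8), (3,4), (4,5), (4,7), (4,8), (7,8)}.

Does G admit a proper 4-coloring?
Yes, G is 4-colorable

A valid 4-coloring: color 1: [4]; color 2: [3, 5, 8]; color 3: [1, 7].
(χ(G) = 3 ≤ 4.)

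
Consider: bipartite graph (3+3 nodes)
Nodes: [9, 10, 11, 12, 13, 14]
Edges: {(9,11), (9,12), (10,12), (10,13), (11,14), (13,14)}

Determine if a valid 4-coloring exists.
Yes, G is 4-colorable

A valid 4-coloring: color 1: [11, 12, 13]; color 2: [9, 10, 14].
(χ(G) = 2 ≤ 4.)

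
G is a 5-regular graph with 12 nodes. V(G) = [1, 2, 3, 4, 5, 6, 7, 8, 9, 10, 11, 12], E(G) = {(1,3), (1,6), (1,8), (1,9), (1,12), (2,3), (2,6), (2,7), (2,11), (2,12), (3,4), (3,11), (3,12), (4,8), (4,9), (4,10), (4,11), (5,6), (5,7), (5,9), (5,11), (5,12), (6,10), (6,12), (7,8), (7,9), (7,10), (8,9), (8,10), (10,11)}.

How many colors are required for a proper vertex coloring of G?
χ(G) = 4

Clique number ω(G) = 3 (lower bound: χ ≥ ω).
Suppose a proper 3-coloring c exists. The clique [1, 3, 12] takes 3 distinct colors; by symmetry let c(1) = 1, c(3) = 2, c(12) = 3.
- Vertex 2: neighbors [3, 12] already have colors [2, 3] ⇒ c(2) = 1.
- Vertex 11: neighbors [2, 3] already have colors [1, 2] ⇒ c(11) = 3.
- Vertex 4: neighbors [3, 11] already have colors [2, 3] ⇒ c(4) = 1.
- Vertex 10: neighbors [4, 11] already have colors [1, 3] ⇒ c(10) = 2.
- Vertex 6: neighbors [1, 10, 12] already have colors [1, 2, 3] — all 3 colors blocked. Contradiction.
The forced assignments end in a contradiction, so G has no proper 3-coloring (χ ≥ 4).
The coloring below uses 4 colors, so χ(G) = 4.
A valid 4-coloring: color 1: [6, 7, 11]; color 2: [3, 5, 8]; color 3: [9, 10, 12]; color 4: [1, 2, 4].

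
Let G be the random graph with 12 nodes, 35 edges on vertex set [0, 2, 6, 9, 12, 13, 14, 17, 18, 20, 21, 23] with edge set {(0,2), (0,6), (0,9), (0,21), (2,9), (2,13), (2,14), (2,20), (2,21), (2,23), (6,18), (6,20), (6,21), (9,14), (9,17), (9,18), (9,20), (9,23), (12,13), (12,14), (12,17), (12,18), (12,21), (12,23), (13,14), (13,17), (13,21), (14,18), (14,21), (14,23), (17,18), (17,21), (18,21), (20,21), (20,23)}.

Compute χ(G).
Clique number ω(G) = 4 (lower bound: χ ≥ ω).
The clique on [2, 9, 20, 23] has size 4, forcing χ ≥ 4, and the coloring below uses 4 colors, so χ(G) = 4.
A valid 4-coloring: color 1: [9, 21]; color 2: [0, 14, 17, 20]; color 3: [2, 6, 12]; color 4: [13, 18, 23].

χ(G) = 4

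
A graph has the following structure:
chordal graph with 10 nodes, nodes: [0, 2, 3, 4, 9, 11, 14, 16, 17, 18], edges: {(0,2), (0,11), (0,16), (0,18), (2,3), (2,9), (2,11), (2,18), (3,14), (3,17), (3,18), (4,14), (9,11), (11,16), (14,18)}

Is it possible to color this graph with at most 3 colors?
A valid 3-coloring: color 1: [2, 14, 16, 17]; color 2: [0, 3, 4, 9]; color 3: [11, 18].
(χ(G) = 3 ≤ 3.)

Yes, G is 3-colorable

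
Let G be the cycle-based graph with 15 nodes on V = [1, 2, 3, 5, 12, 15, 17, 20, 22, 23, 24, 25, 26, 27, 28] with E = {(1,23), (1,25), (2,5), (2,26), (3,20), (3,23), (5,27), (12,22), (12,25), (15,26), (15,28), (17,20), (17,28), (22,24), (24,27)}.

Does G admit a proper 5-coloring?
A valid 5-coloring: color 1: [1, 3, 5, 12, 15, 17, 24]; color 2: [20, 22, 23, 25, 26, 27, 28]; color 3: [2].
(χ(G) = 3 ≤ 5.)

Yes, G is 5-colorable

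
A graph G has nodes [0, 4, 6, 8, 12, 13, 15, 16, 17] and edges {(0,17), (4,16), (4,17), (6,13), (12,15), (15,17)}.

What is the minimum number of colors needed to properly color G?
Clique number ω(G) = 2 (lower bound: χ ≥ ω).
The graph is bipartite (no odd cycle), so 2 colors suffice: χ(G) = 2.
A valid 2-coloring: color 1: [8, 12, 13, 16, 17]; color 2: [0, 4, 6, 15].

χ(G) = 2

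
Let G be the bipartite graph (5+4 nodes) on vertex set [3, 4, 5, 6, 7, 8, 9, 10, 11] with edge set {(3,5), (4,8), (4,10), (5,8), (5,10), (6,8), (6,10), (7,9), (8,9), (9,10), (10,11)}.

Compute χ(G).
χ(G) = 2

Clique number ω(G) = 2 (lower bound: χ ≥ ω).
The graph is bipartite (no odd cycle), so 2 colors suffice: χ(G) = 2.
A valid 2-coloring: color 1: [3, 7, 8, 10]; color 2: [4, 5, 6, 9, 11].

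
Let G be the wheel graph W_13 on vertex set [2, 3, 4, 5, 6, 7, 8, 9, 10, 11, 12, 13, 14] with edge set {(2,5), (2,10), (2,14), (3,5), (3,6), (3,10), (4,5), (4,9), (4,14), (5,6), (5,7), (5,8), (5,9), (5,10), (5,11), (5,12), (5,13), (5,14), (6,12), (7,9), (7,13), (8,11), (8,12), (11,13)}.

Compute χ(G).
χ(G) = 3

Clique number ω(G) = 3 (lower bound: χ ≥ ω).
The clique on [2, 5, 10] has size 3, forcing χ ≥ 3, and the coloring below uses 3 colors, so χ(G) = 3.
A valid 3-coloring: color 1: [5]; color 2: [6, 8, 9, 10, 13, 14]; color 3: [2, 3, 4, 7, 11, 12].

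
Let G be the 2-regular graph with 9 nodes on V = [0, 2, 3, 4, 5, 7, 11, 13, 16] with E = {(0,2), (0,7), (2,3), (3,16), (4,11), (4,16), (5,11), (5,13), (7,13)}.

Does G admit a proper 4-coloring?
A valid 4-coloring: color 1: [2, 5, 7, 16]; color 2: [0, 3, 11, 13]; color 3: [4].
(χ(G) = 3 ≤ 4.)

Yes, G is 4-colorable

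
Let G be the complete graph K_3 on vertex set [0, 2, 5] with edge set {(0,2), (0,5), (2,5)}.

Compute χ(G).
Clique number ω(G) = 3 (lower bound: χ ≥ ω).
The clique on [0, 2, 5] has size 3, forcing χ ≥ 3, and the coloring below uses 3 colors, so χ(G) = 3.
A valid 3-coloring: color 1: [5]; color 2: [2]; color 3: [0].

χ(G) = 3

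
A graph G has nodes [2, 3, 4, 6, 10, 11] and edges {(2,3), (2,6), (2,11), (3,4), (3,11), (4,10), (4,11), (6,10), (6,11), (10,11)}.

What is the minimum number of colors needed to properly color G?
χ(G) = 4

Clique number ω(G) = 3 (lower bound: χ ≥ ω).
Odd cycle [4, 3, 2, 6, 10] needs 3 colors (χ ≥ 3).
Vertex 11 is adjacent to every vertex of [2, 3, 4, 6, 10], which already need 3 colors among themselves, so 11 needs a new color (χ ≥ 4).
The coloring below uses 4 colors, so χ(G) = 4.
A valid 4-coloring: color 1: [11]; color 2: [4, 6]; color 3: [3, 10]; color 4: [2].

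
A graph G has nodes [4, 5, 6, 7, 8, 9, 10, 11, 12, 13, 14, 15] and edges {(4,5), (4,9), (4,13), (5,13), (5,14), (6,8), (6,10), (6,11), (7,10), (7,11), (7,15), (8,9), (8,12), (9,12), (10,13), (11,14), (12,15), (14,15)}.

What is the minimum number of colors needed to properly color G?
χ(G) = 3

Clique number ω(G) = 3 (lower bound: χ ≥ ω).
The clique on [4, 5, 13] has size 3, forcing χ ≥ 3, and the coloring below uses 3 colors, so χ(G) = 3.
A valid 3-coloring: color 1: [6, 7, 12, 13, 14]; color 2: [4, 8, 10, 11, 15]; color 3: [5, 9].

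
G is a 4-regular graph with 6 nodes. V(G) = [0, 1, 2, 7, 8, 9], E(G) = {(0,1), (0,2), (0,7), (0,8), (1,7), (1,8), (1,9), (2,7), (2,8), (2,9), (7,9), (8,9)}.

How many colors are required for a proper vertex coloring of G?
χ(G) = 3

Clique number ω(G) = 3 (lower bound: χ ≥ ω).
The clique on [0, 1, 8] has size 3, forcing χ ≥ 3, and the coloring below uses 3 colors, so χ(G) = 3.
A valid 3-coloring: color 1: [0, 9]; color 2: [1, 2]; color 3: [7, 8].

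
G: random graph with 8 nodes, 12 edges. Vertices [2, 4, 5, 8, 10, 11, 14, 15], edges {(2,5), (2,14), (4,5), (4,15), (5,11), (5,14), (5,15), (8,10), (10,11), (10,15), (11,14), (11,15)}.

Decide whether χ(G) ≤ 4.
Yes, G is 4-colorable

A valid 4-coloring: color 1: [5, 10]; color 2: [2, 4, 8, 11]; color 3: [14, 15].
(χ(G) = 3 ≤ 4.)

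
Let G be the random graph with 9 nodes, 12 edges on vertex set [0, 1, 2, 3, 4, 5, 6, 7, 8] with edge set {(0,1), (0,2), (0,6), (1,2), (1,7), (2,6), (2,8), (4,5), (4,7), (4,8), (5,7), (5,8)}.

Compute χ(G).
Clique number ω(G) = 3 (lower bound: χ ≥ ω).
The clique on [0, 1, 2] has size 3, forcing χ ≥ 3, and the coloring below uses 3 colors, so χ(G) = 3.
A valid 3-coloring: color 1: [2, 3, 5]; color 2: [0, 7, 8]; color 3: [1, 4, 6].

χ(G) = 3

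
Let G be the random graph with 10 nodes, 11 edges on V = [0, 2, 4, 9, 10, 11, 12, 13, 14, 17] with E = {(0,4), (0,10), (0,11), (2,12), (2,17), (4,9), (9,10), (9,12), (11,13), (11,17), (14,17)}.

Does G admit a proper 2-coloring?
Odd cycle [11, 0, 10, 9, 12, 2, 17] needs 3 colors (χ ≥ 3).
Hence χ(G) ≥ 3 > 2, so no proper 2-coloring exists.

No, G is not 2-colorable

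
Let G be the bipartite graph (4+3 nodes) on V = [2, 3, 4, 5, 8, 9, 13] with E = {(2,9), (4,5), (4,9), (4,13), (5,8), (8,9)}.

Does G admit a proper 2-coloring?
Yes, G is 2-colorable

A valid 2-coloring: color 1: [2, 3, 4, 8]; color 2: [5, 9, 13].
(χ(G) = 2 ≤ 2.)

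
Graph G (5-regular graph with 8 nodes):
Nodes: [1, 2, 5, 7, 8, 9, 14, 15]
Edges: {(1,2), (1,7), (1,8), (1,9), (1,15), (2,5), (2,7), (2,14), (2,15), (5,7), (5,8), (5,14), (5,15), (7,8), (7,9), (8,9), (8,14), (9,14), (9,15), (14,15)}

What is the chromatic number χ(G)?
χ(G) = 4

Clique number ω(G) = 4 (lower bound: χ ≥ ω).
The clique on [1, 7, 8, 9] has size 4, forcing χ ≥ 4, and the coloring below uses 4 colors, so χ(G) = 4.
A valid 4-coloring: color 1: [2, 9]; color 2: [8, 15]; color 3: [1, 5]; color 4: [7, 14].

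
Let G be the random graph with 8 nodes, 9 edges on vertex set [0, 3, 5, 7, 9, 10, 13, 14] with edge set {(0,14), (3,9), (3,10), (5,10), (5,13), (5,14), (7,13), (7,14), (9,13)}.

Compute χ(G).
Clique number ω(G) = 2 (lower bound: χ ≥ ω).
Odd cycle [3, 9, 13, 5, 10] needs 3 colors (χ ≥ 3).
The coloring below uses 3 colors, so χ(G) = 3.
A valid 3-coloring: color 1: [10, 13, 14]; color 2: [0, 3, 5, 7]; color 3: [9].

χ(G) = 3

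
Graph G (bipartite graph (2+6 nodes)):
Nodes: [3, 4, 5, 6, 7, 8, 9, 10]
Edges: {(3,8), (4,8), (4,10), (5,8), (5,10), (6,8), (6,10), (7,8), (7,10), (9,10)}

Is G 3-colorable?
A valid 3-coloring: color 1: [8, 10]; color 2: [3, 4, 5, 6, 7, 9].
(χ(G) = 2 ≤ 3.)

Yes, G is 3-colorable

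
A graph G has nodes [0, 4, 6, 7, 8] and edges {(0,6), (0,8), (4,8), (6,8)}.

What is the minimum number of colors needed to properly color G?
χ(G) = 3

Clique number ω(G) = 3 (lower bound: χ ≥ ω).
The clique on [0, 6, 8] has size 3, forcing χ ≥ 3, and the coloring below uses 3 colors, so χ(G) = 3.
A valid 3-coloring: color 1: [7, 8]; color 2: [0, 4]; color 3: [6].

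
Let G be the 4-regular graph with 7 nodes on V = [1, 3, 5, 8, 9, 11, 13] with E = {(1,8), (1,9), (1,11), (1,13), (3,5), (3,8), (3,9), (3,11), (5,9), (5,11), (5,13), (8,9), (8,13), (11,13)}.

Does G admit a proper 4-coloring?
A valid 4-coloring: color 1: [9, 11]; color 2: [5, 8]; color 3: [3, 13]; color 4: [1].
(χ(G) = 4 ≤ 4.)

Yes, G is 4-colorable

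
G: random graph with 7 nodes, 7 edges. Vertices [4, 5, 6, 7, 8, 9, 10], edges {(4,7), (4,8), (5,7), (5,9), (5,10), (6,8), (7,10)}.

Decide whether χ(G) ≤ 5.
Yes, G is 5-colorable

A valid 5-coloring: color 1: [7, 8, 9]; color 2: [4, 5, 6]; color 3: [10].
(χ(G) = 3 ≤ 5.)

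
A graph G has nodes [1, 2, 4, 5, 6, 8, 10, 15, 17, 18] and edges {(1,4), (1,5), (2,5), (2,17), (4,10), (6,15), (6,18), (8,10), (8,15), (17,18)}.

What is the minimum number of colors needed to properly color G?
χ(G) = 2

Clique number ω(G) = 2 (lower bound: χ ≥ ω).
The graph is bipartite (no odd cycle), so 2 colors suffice: χ(G) = 2.
A valid 2-coloring: color 1: [4, 5, 6, 8, 17]; color 2: [1, 2, 10, 15, 18].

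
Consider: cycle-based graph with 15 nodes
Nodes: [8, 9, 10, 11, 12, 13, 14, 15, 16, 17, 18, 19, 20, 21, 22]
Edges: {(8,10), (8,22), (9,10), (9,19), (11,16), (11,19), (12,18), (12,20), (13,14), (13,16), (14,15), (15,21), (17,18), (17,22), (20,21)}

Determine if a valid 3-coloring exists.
A valid 3-coloring: color 1: [8, 9, 11, 12, 13, 17, 21]; color 2: [10, 15, 16, 18, 19, 20, 22]; color 3: [14].
(χ(G) = 3 ≤ 3.)

Yes, G is 3-colorable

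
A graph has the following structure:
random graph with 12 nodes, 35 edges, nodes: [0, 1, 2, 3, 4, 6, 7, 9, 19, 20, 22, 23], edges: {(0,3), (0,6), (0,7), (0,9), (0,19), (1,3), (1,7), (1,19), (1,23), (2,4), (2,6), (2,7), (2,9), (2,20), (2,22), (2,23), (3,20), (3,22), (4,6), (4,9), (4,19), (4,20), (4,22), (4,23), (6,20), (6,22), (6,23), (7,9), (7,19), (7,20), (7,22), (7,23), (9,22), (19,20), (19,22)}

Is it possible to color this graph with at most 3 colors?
The clique on vertices [2, 4, 9, 22] has size 4 > 3, so it alone needs 4 colors.

No, G is not 3-colorable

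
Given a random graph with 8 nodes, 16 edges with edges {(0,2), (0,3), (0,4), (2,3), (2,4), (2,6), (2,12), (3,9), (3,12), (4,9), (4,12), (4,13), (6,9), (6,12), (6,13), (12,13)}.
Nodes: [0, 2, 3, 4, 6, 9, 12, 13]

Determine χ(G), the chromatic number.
Clique number ω(G) = 3 (lower bound: χ ≥ ω).
The clique on [0, 2, 3] has size 3, forcing χ ≥ 3, and the coloring below uses 3 colors, so χ(G) = 3.
A valid 3-coloring: color 1: [3, 4, 6]; color 2: [2, 9, 13]; color 3: [0, 12].

χ(G) = 3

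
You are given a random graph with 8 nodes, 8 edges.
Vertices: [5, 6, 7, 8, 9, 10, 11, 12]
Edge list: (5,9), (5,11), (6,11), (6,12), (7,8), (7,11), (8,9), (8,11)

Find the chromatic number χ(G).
Clique number ω(G) = 3 (lower bound: χ ≥ ω).
The clique on [7, 8, 11] has size 3, forcing χ ≥ 3, and the coloring below uses 3 colors, so χ(G) = 3.
A valid 3-coloring: color 1: [9, 10, 11, 12]; color 2: [5, 6, 8]; color 3: [7].

χ(G) = 3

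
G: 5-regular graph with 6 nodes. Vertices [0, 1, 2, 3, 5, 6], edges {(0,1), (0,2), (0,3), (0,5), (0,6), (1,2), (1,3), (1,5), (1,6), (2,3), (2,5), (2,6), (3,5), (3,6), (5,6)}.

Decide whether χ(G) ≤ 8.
Yes, G is 8-colorable

A valid 8-coloring: color 1: [2]; color 2: [5]; color 3: [0]; color 4: [3]; color 5: [6]; color 6: [1].
(χ(G) = 6 ≤ 8.)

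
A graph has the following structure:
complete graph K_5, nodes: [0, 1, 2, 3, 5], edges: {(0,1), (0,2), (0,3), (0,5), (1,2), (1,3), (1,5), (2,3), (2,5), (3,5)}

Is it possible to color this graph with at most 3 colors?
The clique on vertices [0, 1, 2, 3, 5] has size 5 > 3, so it alone needs 5 colors.

No, G is not 3-colorable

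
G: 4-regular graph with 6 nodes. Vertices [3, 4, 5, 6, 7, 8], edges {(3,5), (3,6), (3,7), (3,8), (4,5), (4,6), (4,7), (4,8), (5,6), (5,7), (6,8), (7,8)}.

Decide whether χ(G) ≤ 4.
A valid 4-coloring: color 1: [3, 4]; color 2: [6, 7]; color 3: [5, 8].
(χ(G) = 3 ≤ 4.)

Yes, G is 4-colorable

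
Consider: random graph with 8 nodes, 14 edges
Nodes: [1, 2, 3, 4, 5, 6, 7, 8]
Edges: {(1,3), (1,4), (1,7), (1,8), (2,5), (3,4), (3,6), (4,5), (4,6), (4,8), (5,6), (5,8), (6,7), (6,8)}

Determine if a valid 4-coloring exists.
Yes, G is 4-colorable

A valid 4-coloring: color 1: [2, 4, 7]; color 2: [1, 6]; color 3: [3, 8]; color 4: [5].
(χ(G) = 4 ≤ 4.)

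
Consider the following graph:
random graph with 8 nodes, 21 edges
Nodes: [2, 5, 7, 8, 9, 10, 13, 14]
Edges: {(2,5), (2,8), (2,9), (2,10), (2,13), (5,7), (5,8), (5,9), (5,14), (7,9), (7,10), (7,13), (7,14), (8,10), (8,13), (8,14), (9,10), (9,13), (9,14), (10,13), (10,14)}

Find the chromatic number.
χ(G) = 4

Clique number ω(G) = 4 (lower bound: χ ≥ ω).
The clique on [2, 8, 10, 13] has size 4, forcing χ ≥ 4, and the coloring below uses 4 colors, so χ(G) = 4.
A valid 4-coloring: color 1: [8, 9]; color 2: [5, 10]; color 3: [2, 7]; color 4: [13, 14].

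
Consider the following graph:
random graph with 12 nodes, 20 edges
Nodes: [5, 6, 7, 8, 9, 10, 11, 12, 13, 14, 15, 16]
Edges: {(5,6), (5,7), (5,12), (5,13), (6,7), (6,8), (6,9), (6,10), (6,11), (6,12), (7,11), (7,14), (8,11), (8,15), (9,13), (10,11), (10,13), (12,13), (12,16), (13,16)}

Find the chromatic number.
χ(G) = 3

Clique number ω(G) = 3 (lower bound: χ ≥ ω).
The clique on [6, 8, 11] has size 3, forcing χ ≥ 3, and the coloring below uses 3 colors, so χ(G) = 3.
A valid 3-coloring: color 1: [6, 13, 14, 15]; color 2: [5, 9, 11, 16]; color 3: [7, 8, 10, 12].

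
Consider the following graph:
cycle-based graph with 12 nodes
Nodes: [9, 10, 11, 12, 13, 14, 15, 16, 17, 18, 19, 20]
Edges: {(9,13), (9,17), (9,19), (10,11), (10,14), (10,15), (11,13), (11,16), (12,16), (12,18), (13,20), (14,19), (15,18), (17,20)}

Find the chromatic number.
χ(G) = 2

Clique number ω(G) = 2 (lower bound: χ ≥ ω).
The graph is bipartite (no odd cycle), so 2 colors suffice: χ(G) = 2.
A valid 2-coloring: color 1: [9, 11, 12, 14, 15, 20]; color 2: [10, 13, 16, 17, 18, 19].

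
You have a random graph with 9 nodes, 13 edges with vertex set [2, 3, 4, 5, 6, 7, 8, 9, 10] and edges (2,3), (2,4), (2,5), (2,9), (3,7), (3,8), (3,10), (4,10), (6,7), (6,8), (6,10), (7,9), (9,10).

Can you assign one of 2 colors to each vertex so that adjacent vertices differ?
Yes, G is 2-colorable

A valid 2-coloring: color 1: [2, 7, 8, 10]; color 2: [3, 4, 5, 6, 9].
(χ(G) = 2 ≤ 2.)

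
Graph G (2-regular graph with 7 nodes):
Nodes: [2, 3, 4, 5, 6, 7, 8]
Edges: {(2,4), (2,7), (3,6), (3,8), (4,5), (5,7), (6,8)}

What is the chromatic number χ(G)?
χ(G) = 3

Clique number ω(G) = 3 (lower bound: χ ≥ ω).
The clique on [3, 6, 8] has size 3, forcing χ ≥ 3, and the coloring below uses 3 colors, so χ(G) = 3.
A valid 3-coloring: color 1: [4, 7, 8]; color 2: [2, 5, 6]; color 3: [3].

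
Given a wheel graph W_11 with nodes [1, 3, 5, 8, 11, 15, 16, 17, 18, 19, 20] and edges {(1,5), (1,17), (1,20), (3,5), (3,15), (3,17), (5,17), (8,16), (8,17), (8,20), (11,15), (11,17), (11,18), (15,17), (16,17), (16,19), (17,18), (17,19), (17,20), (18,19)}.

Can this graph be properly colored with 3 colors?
A valid 3-coloring: color 1: [17]; color 2: [1, 3, 8, 11, 19]; color 3: [5, 15, 16, 18, 20].
(χ(G) = 3 ≤ 3.)

Yes, G is 3-colorable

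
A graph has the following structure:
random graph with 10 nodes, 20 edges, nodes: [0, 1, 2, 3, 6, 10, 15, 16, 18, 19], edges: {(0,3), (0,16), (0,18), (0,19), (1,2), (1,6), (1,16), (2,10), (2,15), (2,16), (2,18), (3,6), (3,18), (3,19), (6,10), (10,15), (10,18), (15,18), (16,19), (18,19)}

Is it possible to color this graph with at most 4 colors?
Yes, G is 4-colorable

A valid 4-coloring: color 1: [6, 16, 18]; color 2: [2, 3]; color 3: [1, 10, 19]; color 4: [0, 15].
(χ(G) = 4 ≤ 4.)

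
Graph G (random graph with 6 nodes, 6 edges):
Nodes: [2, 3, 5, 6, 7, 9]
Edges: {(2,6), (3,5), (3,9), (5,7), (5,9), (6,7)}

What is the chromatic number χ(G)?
Clique number ω(G) = 3 (lower bound: χ ≥ ω).
The clique on [3, 5, 9] has size 3, forcing χ ≥ 3, and the coloring below uses 3 colors, so χ(G) = 3.
A valid 3-coloring: color 1: [5, 6]; color 2: [2, 7, 9]; color 3: [3].

χ(G) = 3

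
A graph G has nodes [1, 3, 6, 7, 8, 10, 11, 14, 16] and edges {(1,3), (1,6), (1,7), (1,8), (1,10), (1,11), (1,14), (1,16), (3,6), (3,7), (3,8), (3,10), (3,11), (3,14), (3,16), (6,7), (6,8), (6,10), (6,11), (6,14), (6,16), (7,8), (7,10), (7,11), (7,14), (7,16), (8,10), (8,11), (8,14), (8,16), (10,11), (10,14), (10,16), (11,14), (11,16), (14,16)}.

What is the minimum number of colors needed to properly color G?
χ(G) = 9

Clique number ω(G) = 9 (lower bound: χ ≥ ω).
The clique on [1, 3, 6, 7, 8, 10, 11, 14, 16] has size 9, forcing χ ≥ 9, and the coloring below uses 9 colors, so χ(G) = 9.
A valid 9-coloring: color 1: [7]; color 2: [3]; color 3: [8]; color 4: [1]; color 5: [6]; color 6: [11]; color 7: [10]; color 8: [14]; color 9: [16].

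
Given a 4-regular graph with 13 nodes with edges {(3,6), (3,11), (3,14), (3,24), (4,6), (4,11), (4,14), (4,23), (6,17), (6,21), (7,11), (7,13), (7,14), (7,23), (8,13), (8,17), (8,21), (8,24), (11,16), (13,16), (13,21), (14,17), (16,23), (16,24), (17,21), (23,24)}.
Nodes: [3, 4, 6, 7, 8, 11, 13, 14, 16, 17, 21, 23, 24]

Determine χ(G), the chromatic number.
χ(G) = 3

Clique number ω(G) = 3 (lower bound: χ ≥ ω).
The clique on [8, 17, 21] has size 3, forcing χ ≥ 3, and the coloring below uses 3 colors, so χ(G) = 3.
A valid 3-coloring: color 1: [4, 13, 17, 24]; color 2: [3, 7, 16, 21]; color 3: [6, 8, 11, 14, 23].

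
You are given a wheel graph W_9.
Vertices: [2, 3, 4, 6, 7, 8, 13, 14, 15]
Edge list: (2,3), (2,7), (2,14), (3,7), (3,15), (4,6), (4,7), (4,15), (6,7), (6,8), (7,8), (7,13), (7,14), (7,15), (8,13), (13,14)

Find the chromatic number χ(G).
χ(G) = 3

Clique number ω(G) = 3 (lower bound: χ ≥ ω).
The clique on [2, 3, 7] has size 3, forcing χ ≥ 3, and the coloring below uses 3 colors, so χ(G) = 3.
A valid 3-coloring: color 1: [7]; color 2: [2, 6, 13, 15]; color 3: [3, 4, 8, 14].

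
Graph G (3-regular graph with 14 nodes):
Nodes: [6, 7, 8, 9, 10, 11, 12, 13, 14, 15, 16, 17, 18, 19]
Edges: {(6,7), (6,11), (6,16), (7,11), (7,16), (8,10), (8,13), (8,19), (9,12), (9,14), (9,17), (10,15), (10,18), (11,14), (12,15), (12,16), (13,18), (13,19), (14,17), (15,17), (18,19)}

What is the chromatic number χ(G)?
Clique number ω(G) = 3 (lower bound: χ ≥ ω).
The clique on [6, 7, 16] has size 3, forcing χ ≥ 3, and the coloring below uses 3 colors, so χ(G) = 3.
A valid 3-coloring: color 1: [8, 9, 11, 15, 16, 18]; color 2: [7, 10, 12, 14, 19]; color 3: [6, 13, 17].

χ(G) = 3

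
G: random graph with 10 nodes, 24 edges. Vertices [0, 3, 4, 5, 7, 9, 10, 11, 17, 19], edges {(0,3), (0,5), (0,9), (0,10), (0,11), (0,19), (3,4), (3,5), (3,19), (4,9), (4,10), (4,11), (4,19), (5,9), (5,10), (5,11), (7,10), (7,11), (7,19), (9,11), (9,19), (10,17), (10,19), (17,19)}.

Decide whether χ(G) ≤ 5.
Yes, G is 5-colorable

A valid 5-coloring: color 1: [5, 19]; color 2: [3, 10, 11]; color 3: [0, 4, 7, 17]; color 4: [9].
(χ(G) = 4 ≤ 5.)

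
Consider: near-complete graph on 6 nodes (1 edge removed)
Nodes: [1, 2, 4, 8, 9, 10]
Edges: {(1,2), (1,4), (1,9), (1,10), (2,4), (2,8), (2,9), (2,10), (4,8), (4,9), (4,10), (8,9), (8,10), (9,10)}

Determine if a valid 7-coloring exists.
Yes, G is 7-colorable

A valid 7-coloring: color 1: [2]; color 2: [10]; color 3: [4]; color 4: [9]; color 5: [1, 8].
(χ(G) = 5 ≤ 7.)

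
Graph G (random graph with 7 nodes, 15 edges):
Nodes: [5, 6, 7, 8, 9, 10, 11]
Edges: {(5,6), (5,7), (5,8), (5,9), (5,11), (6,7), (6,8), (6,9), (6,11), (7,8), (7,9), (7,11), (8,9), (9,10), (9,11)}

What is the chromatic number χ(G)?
χ(G) = 5

Clique number ω(G) = 5 (lower bound: χ ≥ ω).
The clique on [5, 6, 7, 8, 9] has size 5, forcing χ ≥ 5, and the coloring below uses 5 colors, so χ(G) = 5.
A valid 5-coloring: color 1: [9]; color 2: [7, 10]; color 3: [5]; color 4: [6]; color 5: [8, 11].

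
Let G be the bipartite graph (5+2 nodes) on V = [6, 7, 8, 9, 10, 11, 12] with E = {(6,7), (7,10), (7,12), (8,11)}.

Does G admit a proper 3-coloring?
A valid 3-coloring: color 1: [7, 9, 11]; color 2: [6, 8, 10, 12].
(χ(G) = 2 ≤ 3.)

Yes, G is 3-colorable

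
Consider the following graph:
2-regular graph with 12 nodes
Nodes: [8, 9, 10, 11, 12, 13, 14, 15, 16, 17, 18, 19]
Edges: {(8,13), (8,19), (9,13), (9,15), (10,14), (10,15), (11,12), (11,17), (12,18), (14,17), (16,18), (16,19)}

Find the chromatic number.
χ(G) = 2

Clique number ω(G) = 2 (lower bound: χ ≥ ω).
The graph is bipartite (no odd cycle), so 2 colors suffice: χ(G) = 2.
A valid 2-coloring: color 1: [11, 13, 14, 15, 18, 19]; color 2: [8, 9, 10, 12, 16, 17].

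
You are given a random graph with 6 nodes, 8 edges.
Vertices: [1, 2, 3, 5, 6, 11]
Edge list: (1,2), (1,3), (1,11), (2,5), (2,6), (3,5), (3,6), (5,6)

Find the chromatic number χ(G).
χ(G) = 3

Clique number ω(G) = 3 (lower bound: χ ≥ ω).
The clique on [2, 5, 6] has size 3, forcing χ ≥ 3, and the coloring below uses 3 colors, so χ(G) = 3.
A valid 3-coloring: color 1: [1, 5]; color 2: [2, 3, 11]; color 3: [6].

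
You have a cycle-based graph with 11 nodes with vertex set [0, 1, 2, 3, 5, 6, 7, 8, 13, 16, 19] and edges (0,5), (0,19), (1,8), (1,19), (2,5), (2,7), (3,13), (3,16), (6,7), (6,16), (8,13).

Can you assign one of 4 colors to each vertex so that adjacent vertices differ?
A valid 4-coloring: color 1: [3, 5, 7, 8, 19]; color 2: [0, 1, 2, 13, 16]; color 3: [6].
(χ(G) = 3 ≤ 4.)

Yes, G is 4-colorable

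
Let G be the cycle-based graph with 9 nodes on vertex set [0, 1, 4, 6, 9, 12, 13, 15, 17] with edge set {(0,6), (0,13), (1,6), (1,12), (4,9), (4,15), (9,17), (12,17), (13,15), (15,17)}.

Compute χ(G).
χ(G) = 3

Clique number ω(G) = 2 (lower bound: χ ≥ ω).
Odd cycle [13, 0, 6, 1, 12, 17, 9, 4, 15] needs 3 colors (χ ≥ 3).
The coloring below uses 3 colors, so χ(G) = 3.
A valid 3-coloring: color 1: [0, 1, 9, 15]; color 2: [4, 6, 13, 17]; color 3: [12].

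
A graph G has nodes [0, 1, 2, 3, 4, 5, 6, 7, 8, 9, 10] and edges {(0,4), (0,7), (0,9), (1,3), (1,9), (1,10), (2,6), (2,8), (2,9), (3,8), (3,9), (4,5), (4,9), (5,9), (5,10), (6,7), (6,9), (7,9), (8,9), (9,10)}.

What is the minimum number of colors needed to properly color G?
Clique number ω(G) = 3 (lower bound: χ ≥ ω).
The clique on [0, 4, 9] has size 3, forcing χ ≥ 3, and the coloring below uses 3 colors, so χ(G) = 3.
A valid 3-coloring: color 1: [9]; color 2: [2, 3, 4, 7, 10]; color 3: [0, 1, 5, 6, 8].

χ(G) = 3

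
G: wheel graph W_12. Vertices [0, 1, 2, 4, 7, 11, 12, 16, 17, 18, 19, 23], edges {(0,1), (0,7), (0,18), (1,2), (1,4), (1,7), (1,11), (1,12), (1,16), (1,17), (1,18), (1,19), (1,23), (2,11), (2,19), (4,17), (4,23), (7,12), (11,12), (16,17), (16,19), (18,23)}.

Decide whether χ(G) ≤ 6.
Yes, G is 6-colorable

A valid 6-coloring: color 1: [1]; color 2: [7, 11, 17, 19, 23]; color 3: [0, 2, 4, 12, 16]; color 4: [18].
(χ(G) = 4 ≤ 6.)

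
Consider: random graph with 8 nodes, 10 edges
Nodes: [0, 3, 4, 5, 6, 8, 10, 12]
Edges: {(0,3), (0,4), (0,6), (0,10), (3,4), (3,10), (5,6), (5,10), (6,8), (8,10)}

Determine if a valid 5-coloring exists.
Yes, G is 5-colorable

A valid 5-coloring: color 1: [4, 6, 10, 12]; color 2: [0, 5, 8]; color 3: [3].
(χ(G) = 3 ≤ 5.)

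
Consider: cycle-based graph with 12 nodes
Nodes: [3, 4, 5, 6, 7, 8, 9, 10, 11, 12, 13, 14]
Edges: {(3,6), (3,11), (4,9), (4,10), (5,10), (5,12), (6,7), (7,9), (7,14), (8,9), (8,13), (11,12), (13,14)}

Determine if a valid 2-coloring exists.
Odd cycle [14, 13, 8, 9, 7] needs 3 colors (χ ≥ 3).
Hence χ(G) ≥ 3 > 2, so no proper 2-coloring exists.

No, G is not 2-colorable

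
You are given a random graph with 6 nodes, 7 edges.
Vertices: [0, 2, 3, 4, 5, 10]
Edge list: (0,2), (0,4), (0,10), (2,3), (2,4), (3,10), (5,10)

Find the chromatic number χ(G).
Clique number ω(G) = 3 (lower bound: χ ≥ ω).
The clique on [0, 2, 4] has size 3, forcing χ ≥ 3, and the coloring below uses 3 colors, so χ(G) = 3.
A valid 3-coloring: color 1: [2, 10]; color 2: [0, 3, 5]; color 3: [4].

χ(G) = 3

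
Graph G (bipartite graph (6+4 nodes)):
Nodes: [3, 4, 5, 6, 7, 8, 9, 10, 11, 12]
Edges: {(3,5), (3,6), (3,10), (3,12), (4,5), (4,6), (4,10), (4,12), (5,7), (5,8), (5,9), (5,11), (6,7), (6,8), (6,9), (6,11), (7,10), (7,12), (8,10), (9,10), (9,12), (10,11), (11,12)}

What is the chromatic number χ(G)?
Clique number ω(G) = 2 (lower bound: χ ≥ ω).
The graph is bipartite (no odd cycle), so 2 colors suffice: χ(G) = 2.
A valid 2-coloring: color 1: [5, 6, 10, 12]; color 2: [3, 4, 7, 8, 9, 11].

χ(G) = 2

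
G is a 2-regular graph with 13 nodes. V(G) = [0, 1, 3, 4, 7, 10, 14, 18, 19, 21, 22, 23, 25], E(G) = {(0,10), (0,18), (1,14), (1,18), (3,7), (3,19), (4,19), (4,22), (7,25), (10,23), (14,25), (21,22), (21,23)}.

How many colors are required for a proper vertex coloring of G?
Clique number ω(G) = 2 (lower bound: χ ≥ ω).
Odd cycle [1, 14, 25, 7, 3, 19, 4, 22, 21, 23, 10, 0, 18] needs 3 colors (χ ≥ 3).
The coloring below uses 3 colors, so χ(G) = 3.
A valid 3-coloring: color 1: [0, 1, 3, 4, 23, 25]; color 2: [7, 10, 14, 18, 19, 21]; color 3: [22].

χ(G) = 3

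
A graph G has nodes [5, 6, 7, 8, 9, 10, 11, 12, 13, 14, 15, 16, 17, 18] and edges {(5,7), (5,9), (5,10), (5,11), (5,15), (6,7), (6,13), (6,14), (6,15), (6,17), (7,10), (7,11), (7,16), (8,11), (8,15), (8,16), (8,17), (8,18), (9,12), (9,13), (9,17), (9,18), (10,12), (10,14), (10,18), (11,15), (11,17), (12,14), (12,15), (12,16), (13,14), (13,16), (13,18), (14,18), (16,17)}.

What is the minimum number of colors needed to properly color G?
Clique number ω(G) = 3 (lower bound: χ ≥ ω).
Suppose a proper 3-coloring c exists. The clique [5, 7, 10] takes 3 distinct colors; by symmetry let c(5) = 1, c(7) = 2, c(10) = 3.
- Vertex 11: neighbors [5, 7] already have colors [1, 2] ⇒ c(11) = 3.
- Vertex 15: neighbors [5, 11] already have colors [1, 3] ⇒ c(15) = 2.
- Vertex 8: neighbors [15, 11] already have colors [2, 3] ⇒ c(8) = 1.
- Vertex 12: neighbors [15, 10] already have colors [2, 3] ⇒ c(12) = 1.
- Vertex 14: neighbors [12, 10] already have colors [1, 3] ⇒ c(14) = 2.
- Vertex 18: neighbors [8, 14, 10] already have colors [1, 2, 3] — all 3 colors blocked. Contradiction.
The forced assignments end in a contradiction, so G has no proper 3-coloring (χ ≥ 4).
The coloring below uses 4 colors, so χ(G) = 4.
A valid 4-coloring: color 1: [7, 15, 17, 18]; color 2: [6, 9, 10, 11, 16]; color 3: [5, 8, 14]; color 4: [12, 13].

χ(G) = 4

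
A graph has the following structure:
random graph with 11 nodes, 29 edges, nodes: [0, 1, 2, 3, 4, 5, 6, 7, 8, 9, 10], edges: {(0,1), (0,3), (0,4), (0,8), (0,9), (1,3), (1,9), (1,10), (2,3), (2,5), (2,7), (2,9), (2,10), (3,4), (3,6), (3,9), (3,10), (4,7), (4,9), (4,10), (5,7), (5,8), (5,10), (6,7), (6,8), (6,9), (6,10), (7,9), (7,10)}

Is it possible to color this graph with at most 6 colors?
A valid 6-coloring: color 1: [8, 9, 10]; color 2: [3, 7]; color 3: [0, 5, 6]; color 4: [1, 2, 4].
(χ(G) = 4 ≤ 6.)

Yes, G is 6-colorable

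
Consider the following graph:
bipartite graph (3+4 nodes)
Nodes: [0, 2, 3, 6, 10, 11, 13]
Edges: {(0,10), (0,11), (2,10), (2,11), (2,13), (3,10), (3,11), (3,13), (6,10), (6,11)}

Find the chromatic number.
χ(G) = 2

Clique number ω(G) = 2 (lower bound: χ ≥ ω).
The graph is bipartite (no odd cycle), so 2 colors suffice: χ(G) = 2.
A valid 2-coloring: color 1: [10, 11, 13]; color 2: [0, 2, 3, 6].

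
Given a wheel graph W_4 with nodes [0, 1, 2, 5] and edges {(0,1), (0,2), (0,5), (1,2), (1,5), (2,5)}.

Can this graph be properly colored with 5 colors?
A valid 5-coloring: color 1: [1]; color 2: [5]; color 3: [2]; color 4: [0].
(χ(G) = 4 ≤ 5.)

Yes, G is 5-colorable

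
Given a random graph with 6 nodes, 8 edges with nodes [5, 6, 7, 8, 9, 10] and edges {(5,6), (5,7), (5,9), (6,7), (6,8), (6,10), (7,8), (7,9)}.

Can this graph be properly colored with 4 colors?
A valid 4-coloring: color 1: [7, 10]; color 2: [6, 9]; color 3: [5, 8].
(χ(G) = 3 ≤ 4.)

Yes, G is 4-colorable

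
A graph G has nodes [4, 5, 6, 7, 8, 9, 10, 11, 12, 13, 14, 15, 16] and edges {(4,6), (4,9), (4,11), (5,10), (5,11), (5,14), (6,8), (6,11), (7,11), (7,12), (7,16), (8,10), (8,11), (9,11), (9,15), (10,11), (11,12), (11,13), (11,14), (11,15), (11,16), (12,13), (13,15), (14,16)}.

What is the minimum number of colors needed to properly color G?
Clique number ω(G) = 3 (lower bound: χ ≥ ω).
The clique on [4, 9, 11] has size 3, forcing χ ≥ 3, and the coloring below uses 3 colors, so χ(G) = 3.
A valid 3-coloring: color 1: [11]; color 2: [4, 5, 8, 12, 15, 16]; color 3: [6, 7, 9, 10, 13, 14].

χ(G) = 3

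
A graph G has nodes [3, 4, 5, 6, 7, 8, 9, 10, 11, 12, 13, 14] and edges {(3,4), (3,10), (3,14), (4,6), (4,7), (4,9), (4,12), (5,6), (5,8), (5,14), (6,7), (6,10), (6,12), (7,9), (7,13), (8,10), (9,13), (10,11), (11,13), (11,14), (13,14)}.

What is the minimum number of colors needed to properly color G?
χ(G) = 3

Clique number ω(G) = 3 (lower bound: χ ≥ ω).
The clique on [4, 7, 9] has size 3, forcing χ ≥ 3, and the coloring below uses 3 colors, so χ(G) = 3.
A valid 3-coloring: color 1: [4, 5, 10, 13]; color 2: [6, 8, 9, 14]; color 3: [3, 7, 11, 12].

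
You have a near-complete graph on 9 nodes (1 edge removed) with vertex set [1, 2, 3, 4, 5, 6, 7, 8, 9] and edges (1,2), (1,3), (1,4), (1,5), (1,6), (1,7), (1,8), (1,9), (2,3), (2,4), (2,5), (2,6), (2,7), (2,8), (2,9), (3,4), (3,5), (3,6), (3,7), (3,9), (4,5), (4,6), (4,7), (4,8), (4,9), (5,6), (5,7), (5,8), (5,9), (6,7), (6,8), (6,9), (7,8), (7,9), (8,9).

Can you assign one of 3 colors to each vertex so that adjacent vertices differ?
No, G is not 3-colorable

The clique on vertices [1, 2, 4, 5, 6, 7, 8, 9] has size 8 > 3, so it alone needs 8 colors.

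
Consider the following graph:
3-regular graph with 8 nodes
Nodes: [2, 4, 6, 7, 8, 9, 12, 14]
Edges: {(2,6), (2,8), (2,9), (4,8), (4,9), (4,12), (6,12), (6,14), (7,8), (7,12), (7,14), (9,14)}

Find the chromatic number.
χ(G) = 3

Clique number ω(G) = 2 (lower bound: χ ≥ ω).
Odd cycle [14, 9, 2, 8, 7] needs 3 colors (χ ≥ 3).
The coloring below uses 3 colors, so χ(G) = 3.
A valid 3-coloring: color 1: [8, 12, 14]; color 2: [2, 4, 7]; color 3: [6, 9].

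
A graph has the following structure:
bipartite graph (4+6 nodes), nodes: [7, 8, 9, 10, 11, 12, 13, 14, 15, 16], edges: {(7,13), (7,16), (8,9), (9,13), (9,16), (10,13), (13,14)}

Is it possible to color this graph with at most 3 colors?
A valid 3-coloring: color 1: [8, 11, 12, 13, 15, 16]; color 2: [7, 9, 10, 14].
(χ(G) = 2 ≤ 3.)

Yes, G is 3-colorable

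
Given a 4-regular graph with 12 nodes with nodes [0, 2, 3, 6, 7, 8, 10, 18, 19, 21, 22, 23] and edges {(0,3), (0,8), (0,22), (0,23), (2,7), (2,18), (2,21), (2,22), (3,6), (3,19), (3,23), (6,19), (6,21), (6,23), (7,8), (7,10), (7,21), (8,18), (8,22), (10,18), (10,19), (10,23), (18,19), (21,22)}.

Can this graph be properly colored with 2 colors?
No, G is not 2-colorable

The clique on vertices [0, 8, 22] has size 3 > 2, so it alone needs 3 colors.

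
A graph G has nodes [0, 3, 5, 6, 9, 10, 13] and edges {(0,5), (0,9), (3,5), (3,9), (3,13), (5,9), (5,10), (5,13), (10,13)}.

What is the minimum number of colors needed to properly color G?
Clique number ω(G) = 3 (lower bound: χ ≥ ω).
The clique on [0, 5, 9] has size 3, forcing χ ≥ 3, and the coloring below uses 3 colors, so χ(G) = 3.
A valid 3-coloring: color 1: [5, 6]; color 2: [9, 13]; color 3: [0, 3, 10].

χ(G) = 3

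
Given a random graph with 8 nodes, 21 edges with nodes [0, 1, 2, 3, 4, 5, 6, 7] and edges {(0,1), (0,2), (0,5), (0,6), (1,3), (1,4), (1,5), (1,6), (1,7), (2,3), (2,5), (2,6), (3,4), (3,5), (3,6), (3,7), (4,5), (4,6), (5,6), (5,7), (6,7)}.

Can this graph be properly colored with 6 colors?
A valid 6-coloring: color 1: [5]; color 2: [6]; color 3: [1, 2]; color 4: [0, 3]; color 5: [4, 7].
(χ(G) = 5 ≤ 6.)

Yes, G is 6-colorable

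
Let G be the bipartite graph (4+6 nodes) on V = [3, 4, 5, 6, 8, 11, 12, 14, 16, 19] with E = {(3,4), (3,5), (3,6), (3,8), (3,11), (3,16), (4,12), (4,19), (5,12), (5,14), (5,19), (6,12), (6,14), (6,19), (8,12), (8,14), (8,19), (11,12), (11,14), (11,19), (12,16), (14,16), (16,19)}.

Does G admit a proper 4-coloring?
Yes, G is 4-colorable

A valid 4-coloring: color 1: [3, 12, 14, 19]; color 2: [4, 5, 6, 8, 11, 16].
(χ(G) = 2 ≤ 4.)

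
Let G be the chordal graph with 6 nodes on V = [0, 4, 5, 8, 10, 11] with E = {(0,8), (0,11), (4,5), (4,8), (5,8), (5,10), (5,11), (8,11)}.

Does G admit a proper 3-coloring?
A valid 3-coloring: color 1: [0, 5]; color 2: [8, 10]; color 3: [4, 11].
(χ(G) = 3 ≤ 3.)

Yes, G is 3-colorable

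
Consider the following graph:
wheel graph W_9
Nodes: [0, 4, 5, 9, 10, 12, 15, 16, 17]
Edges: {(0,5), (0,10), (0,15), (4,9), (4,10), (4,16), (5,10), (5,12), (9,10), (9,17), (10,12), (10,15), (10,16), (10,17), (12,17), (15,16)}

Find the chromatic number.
Clique number ω(G) = 3 (lower bound: χ ≥ ω).
The clique on [0, 5, 10] has size 3, forcing χ ≥ 3, and the coloring below uses 3 colors, so χ(G) = 3.
A valid 3-coloring: color 1: [10]; color 2: [0, 9, 12, 16]; color 3: [4, 5, 15, 17].

χ(G) = 3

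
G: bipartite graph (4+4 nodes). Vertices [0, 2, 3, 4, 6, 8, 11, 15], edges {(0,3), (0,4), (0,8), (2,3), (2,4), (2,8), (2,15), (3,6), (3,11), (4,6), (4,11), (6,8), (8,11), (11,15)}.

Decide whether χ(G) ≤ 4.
Yes, G is 4-colorable

A valid 4-coloring: color 1: [0, 2, 6, 11]; color 2: [3, 4, 8, 15].
(χ(G) = 2 ≤ 4.)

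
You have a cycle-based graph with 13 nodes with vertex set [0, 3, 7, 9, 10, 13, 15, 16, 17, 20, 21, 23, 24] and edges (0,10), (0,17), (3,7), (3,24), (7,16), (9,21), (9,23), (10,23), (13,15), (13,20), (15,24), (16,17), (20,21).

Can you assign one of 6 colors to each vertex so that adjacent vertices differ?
A valid 6-coloring: color 1: [7, 9, 10, 15, 17, 20]; color 2: [0, 13, 16, 21, 23, 24]; color 3: [3].
(χ(G) = 3 ≤ 6.)

Yes, G is 6-colorable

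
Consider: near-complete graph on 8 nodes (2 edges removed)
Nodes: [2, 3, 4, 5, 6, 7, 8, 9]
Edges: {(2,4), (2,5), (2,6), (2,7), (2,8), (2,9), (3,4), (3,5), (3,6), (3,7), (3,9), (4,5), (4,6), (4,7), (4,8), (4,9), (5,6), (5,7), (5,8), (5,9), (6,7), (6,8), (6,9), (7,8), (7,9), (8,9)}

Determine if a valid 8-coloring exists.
Yes, G is 8-colorable

A valid 8-coloring: color 1: [6]; color 2: [7]; color 3: [4]; color 4: [5]; color 5: [9]; color 6: [2, 3]; color 7: [8].
(χ(G) = 7 ≤ 8.)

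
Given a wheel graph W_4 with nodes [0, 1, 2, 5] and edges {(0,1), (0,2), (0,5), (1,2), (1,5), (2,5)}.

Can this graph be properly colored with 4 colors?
Yes, G is 4-colorable

A valid 4-coloring: color 1: [1]; color 2: [0]; color 3: [5]; color 4: [2].
(χ(G) = 4 ≤ 4.)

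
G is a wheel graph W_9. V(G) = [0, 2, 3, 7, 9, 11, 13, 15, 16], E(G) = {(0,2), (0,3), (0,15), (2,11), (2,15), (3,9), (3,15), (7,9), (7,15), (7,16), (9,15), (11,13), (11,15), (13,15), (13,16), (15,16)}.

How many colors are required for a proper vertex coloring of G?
χ(G) = 3

Clique number ω(G) = 3 (lower bound: χ ≥ ω).
The clique on [0, 2, 15] has size 3, forcing χ ≥ 3, and the coloring below uses 3 colors, so χ(G) = 3.
A valid 3-coloring: color 1: [15]; color 2: [0, 9, 11, 16]; color 3: [2, 3, 7, 13].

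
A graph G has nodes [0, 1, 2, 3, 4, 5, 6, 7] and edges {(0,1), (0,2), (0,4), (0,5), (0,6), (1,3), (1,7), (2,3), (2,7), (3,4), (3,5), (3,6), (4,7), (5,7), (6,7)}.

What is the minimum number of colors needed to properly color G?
Clique number ω(G) = 2 (lower bound: χ ≥ ω).
The graph is bipartite (no odd cycle), so 2 colors suffice: χ(G) = 2.
A valid 2-coloring: color 1: [0, 3, 7]; color 2: [1, 2, 4, 5, 6].

χ(G) = 2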